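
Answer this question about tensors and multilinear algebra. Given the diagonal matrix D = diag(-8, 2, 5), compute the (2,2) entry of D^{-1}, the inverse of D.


For a diagonal matrix, the inverse has entries (D^{-1})_{ii} = 1/d_{ii}.
The diagonal entries are: d_{11} = -8, d_{22} = 2, d_{33} = 5
We need (D^{-1})_{22} = 1/d_{22} = 1/2 = 1/2

1/2


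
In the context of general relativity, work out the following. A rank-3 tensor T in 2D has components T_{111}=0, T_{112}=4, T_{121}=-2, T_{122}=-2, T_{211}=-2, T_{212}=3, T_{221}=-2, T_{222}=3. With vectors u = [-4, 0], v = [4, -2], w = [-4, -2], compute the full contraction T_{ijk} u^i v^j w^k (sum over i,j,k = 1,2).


S = sum over i,j,k of T_{ijk} u_i v_j w_k. Expanding all 8 terms:
T_{111}*u_1*v_1*w_1 = 0*-4*4*-4 = 0  (running total: 0)
T_{112}*u_1*v_1*w_2 = 4*-4*4*-2 = 128  (running total: 128)
T_{121}*u_1*v_2*w_1 = -2*-4*-2*-4 = 64  (running total: 192)
T_{122}*u_1*v_2*w_2 = -2*-4*-2*-2 = 32  (running total: 224)
T_{211}*u_2*v_1*w_1 = -2*0*4*-4 = 0  (running total: 224)
T_{212}*u_2*v_1*w_2 = 3*0*4*-2 = 0  (running total: 224)
T_{221}*u_2*v_2*w_1 = -2*0*-2*-4 = 0  (running total: 224)
T_{222}*u_2*v_2*w_2 = 3*0*-2*-2 = 0  (running total: 224)
S = 224

224


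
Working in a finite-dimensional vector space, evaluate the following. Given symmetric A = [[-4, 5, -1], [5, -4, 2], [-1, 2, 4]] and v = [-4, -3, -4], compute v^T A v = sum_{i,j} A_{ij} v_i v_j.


First compute Av:
(Av)_1 = -4*-4 + 5*-3 + -1*-4 = 5
(Av)_2 = 5*-4 + -4*-3 + 2*-4 = -16
(Av)_3 = -1*-4 + 2*-3 + 4*-4 = -18
Av = [5, -16, -18]
Then v^T (Av) = -4*5 + -3*-16 + -4*-18
= -20 + 48 + 72 = 100

100


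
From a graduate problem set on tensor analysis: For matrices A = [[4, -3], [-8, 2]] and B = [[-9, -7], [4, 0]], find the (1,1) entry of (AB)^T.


(AB)^T_{ij} = (AB)_{ji} = sum_k A_{jk} B_{ki}.
For i=1, j=1 we need (AB)_{11}:
A_{11} * B_{11} = 4 * -9 = -36
A_{12} * B_{21} = -3 * 4 = -12
Sum = -36 + -12 = -48

-48


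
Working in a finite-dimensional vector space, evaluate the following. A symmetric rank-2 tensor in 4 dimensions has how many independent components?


A symmetric rank-2 tensor in d dimensions has d(d+1)/2 independent components.
d = 4
d(d+1)/2 = 4 * 5 / 2 = 20 / 2 = 10

10


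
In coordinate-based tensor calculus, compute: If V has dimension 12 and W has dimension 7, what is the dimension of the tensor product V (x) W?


The dimension of a tensor product is the product of dimensions.
dim(V) = 12, dim(W) = 7
dim(V (x) W) = 12 * 7 = 84

84


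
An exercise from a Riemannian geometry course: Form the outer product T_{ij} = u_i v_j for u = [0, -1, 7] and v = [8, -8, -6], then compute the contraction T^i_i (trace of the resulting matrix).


The outer product gives T_{ij} = u_i v_j.
The trace (contraction) is Tr(T) = sum_i T_{ii} = sum_i u_i v_i.
Diagonal entries:
T_{11} = u_1 * v_1 = 0 * 8 = 0
T_{22} = u_2 * v_2 = -1 * -8 = 8
T_{33} = u_3 * v_3 = 7 * -6 = -42
Tr(T) = 0 + 8 + -42 = -34

-34


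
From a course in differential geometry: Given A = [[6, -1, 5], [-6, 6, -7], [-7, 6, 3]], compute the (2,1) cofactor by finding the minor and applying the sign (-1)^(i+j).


To find cofactor C_{21}, delete row 2 and column 1.
The resulting 2x2 submatrix is: [[-1, 5], [6, 3]]
Minor M_{21} = -1*3 - 5*6
  = -3 - 30 = -33
Sign = (-1)^(2+1) = (-1)^3 = -1
Cofactor C_{21} = -1 * -33 = 33

33


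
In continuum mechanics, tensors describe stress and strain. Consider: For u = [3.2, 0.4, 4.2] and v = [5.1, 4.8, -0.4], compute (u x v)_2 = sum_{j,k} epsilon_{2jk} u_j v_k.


(u x v)_2 = sum_{j,k} epsilon_{2jk} u_j v_k. Only permutations of (1,2,3) contribute; the two non-zero terms are:
eps_{213} u_1 v_3 = -1 * 3.2 * -0.4 = 1.28
eps_{231} u_3 v_1 = 1 * 4.2 * 5.1 = 21.42
(u x v)_2 = 22.7

22.7


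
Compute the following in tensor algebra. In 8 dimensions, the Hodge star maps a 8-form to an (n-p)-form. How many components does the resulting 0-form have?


The Hodge dual of a p-form on an n-dimensional manifold is an (n-p)-form.
n = 8, p = 8, so dual degree = 8 - 8 = 0
The number of components is C(n, n-p) = C(8, 0) = 1

1


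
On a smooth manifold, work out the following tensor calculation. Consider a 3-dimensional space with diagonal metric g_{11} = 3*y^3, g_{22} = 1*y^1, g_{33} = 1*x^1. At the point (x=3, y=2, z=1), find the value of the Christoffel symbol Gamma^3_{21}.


For a diagonal metric, Gamma^k_{ij} = (1/2) g^{kk} (dg_{ik}/dx_j + dg_{jk}/dx_i - dg_{ij}/dx_k).
The metric is diagonal, so g_{ab} = 0 for a != b.
At the given point: g_{11} = 24, g_{22} = 2, g_{33} = 3
g^{33} = 1/3
dg_{23}/dx_1 = 0 (off-diagonal)
dg_{13}/dx_2 = 0 (off-diagonal)
dg_{21}/dx_3 = 0 (off-diagonal)
Numerator = 0 + 0 - 0 = 0
Gamma^3_{21} = 0 / (2 * 3) = 0

0


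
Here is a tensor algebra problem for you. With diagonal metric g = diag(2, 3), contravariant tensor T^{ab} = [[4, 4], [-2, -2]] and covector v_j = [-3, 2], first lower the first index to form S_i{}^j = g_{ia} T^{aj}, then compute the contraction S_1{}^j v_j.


Step 1: lower the first index. For a diagonal metric, g_{ia} T^{aj} = g_{ii} T^{ij} (no sum on i).
g_{11} = 2
S_1{}^1 = 2 * T^{11} = 2 * 4 = 8
S_1{}^2 = 2 * T^{12} = 2 * 4 = 8
Step 2: contract S_1{}^j with v_j.
S_1{}^1 * v_1 = 8 * -3 = -24
S_1{}^2 * v_2 = 8 * 2 = 16
Result = -24 + 16 = -8

-8


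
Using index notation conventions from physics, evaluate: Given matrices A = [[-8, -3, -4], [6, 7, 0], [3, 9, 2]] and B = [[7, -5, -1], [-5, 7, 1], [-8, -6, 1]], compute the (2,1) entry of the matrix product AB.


(AB)_{ij} = sum_k A_{ik} B_{kj}.
For i=2, j=1:
A_{21} * B_{11} = 6 * 7 = 42
A_{22} * B_{21} = 7 * -5 = -35
A_{23} * B_{31} = 0 * -8 = 0
Sum = 42 + -35 + 0 = 7

7


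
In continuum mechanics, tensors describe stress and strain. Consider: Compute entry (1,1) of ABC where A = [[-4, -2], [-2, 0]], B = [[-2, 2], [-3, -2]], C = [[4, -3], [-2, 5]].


(ABC)_{11} = sum_m (AB)_{1m} C_{m1}. First compute row 1 of AB.
(AB)_{11} = -4*-2 + -2*-3 = 14
(AB)_{12} = -4*2 + -2*-2 = -4
Now contract with column 1 of C:
(AB)_{11} * C_{11} = 14 * 4 = 56
(AB)_{12} * C_{21} = -4 * -2 = 8
(ABC)_{11} = 56 + 8 = 64

64


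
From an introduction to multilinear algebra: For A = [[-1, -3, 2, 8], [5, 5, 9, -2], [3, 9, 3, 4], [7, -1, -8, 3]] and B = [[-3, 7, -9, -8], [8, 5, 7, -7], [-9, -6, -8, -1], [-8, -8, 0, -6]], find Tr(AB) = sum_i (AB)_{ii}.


Tr(AB) = sum_i (AB)_{ii} where (AB)_{ii} = sum_k A_{ik} B_{ki}.
(AB)_{11} = -1*-3 + -3*8 + 2*-9 + 8*-8 = -103
(AB)_{22} = 5*7 + 5*5 + 9*-6 + -2*-8 = 22
(AB)_{33} = 3*-9 + 9*7 + 3*-8 + 4*0 = 12
(AB)_{44} = 7*-8 + -1*-7 + -8*-1 + 3*-6 = -59
Tr(AB) = -103 + 22 + 12 + -59 = -128

-128


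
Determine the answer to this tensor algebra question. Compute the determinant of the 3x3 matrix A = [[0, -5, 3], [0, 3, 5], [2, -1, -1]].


Expanding along the first row, det(A) = a11*M_11 - a12*M_12 + a13*M_13, where M_1j is the (1,j) minor.
Minor M_11 = 3*-1 - 5*-1 = 2
Minor M_12 = 0*-1 - 5*2 = -10
Minor M_13 = 0*-1 - 3*2 = -6
det = 0*(2) - -5*(-10) + 3*(-6)
    = 0 - 50 + -18
    = -68

-68


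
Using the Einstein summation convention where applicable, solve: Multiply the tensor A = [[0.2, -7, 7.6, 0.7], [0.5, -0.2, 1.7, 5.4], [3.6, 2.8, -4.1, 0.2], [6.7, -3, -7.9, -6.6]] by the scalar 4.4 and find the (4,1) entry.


Scalar multiplication: (cA)_{ij} = c * A_{ij}.
c = 4.4
A_{41} = 6.7
(cA)_{41} = 4.4 * 6.7 = 29.48

29.48


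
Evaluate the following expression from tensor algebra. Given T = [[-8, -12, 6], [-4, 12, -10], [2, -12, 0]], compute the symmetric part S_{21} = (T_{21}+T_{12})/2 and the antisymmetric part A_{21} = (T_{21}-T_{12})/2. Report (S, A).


T_{21} = -4
T_{12} = -12
S_{21} = (-4 + -12)/2 = -16/2 = -8
A_{21} = (-4 - -12)/2 = 8/2 = 4
Check: S + A = -8 + 4 = -4 = T_{21}.

(-8, 4)


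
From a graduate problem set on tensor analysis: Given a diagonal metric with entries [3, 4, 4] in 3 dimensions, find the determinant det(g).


For a diagonal metric, the determinant is the product of diagonal entries.
Diagonal entries: 3, 4, 4
det(g) = 3 * 4 * 4 = 48

48


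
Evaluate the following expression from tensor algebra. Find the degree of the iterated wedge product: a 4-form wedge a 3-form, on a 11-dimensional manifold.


The degree of a wedge product is the sum of the degrees of the individual forms.
Degrees: 4, 3
Total degree = 4 + 3 = 7

7


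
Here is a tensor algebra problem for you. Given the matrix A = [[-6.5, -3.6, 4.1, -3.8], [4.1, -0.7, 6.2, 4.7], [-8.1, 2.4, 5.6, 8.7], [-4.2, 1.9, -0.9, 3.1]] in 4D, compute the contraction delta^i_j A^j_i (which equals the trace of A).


The contraction (trace) of a rank-2 tensor is the sum of its diagonal elements.
Diagonal entries: A[1,1] = -6.5, A[2,2] = -0.7, A[3,3] = 5.6, A[4,4] = 3.1
Tr(A) = -6.5 + -0.7 + 5.6 + 3.1 = 1.5

1.5


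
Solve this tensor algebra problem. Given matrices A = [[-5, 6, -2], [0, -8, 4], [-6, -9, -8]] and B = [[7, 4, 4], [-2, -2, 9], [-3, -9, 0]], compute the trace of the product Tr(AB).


Tr(AB) = sum_i (AB)_{ii} where (AB)_{ii} = sum_k A_{ik} B_{ki}.
(AB)_{11} = -5*7 + 6*-2 + -2*-3 = -41
(AB)_{22} = 0*4 + -8*-2 + 4*-9 = -20
(AB)_{33} = -6*4 + -9*9 + -8*0 = -105
Tr(AB) = -41 + -20 + -105 = -166

-166


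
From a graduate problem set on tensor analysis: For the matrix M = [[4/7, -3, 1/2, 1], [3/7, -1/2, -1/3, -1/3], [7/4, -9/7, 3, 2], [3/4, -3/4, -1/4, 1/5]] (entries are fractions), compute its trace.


The trace is the sum of diagonal entries.
Diagonal: M[1,1] = 4/7, M[2,2] = -1/2, M[3,3] = 3, M[4,4] = 1/5
Tr(M) = 4/7 + -1/2 + 3 + 1/5
Computing step by step:
After adding M[1,1]: 4/7
After adding M[2,2]: 1/14
After adding M[3,3]: 43/14
After adding M[4,4]: 229/70
Tr(M) = 229/70

229/70


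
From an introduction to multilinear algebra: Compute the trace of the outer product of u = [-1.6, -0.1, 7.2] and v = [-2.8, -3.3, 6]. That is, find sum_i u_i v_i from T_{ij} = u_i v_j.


The outer product gives T_{ij} = u_i v_j.
The trace (contraction) is Tr(T) = sum_i T_{ii} = sum_i u_i v_i.
Diagonal entries:
T_{11} = u_1 * v_1 = -1.6 * -2.8 = 4.48
T_{22} = u_2 * v_2 = -0.1 * -3.3 = 0.33
T_{33} = u_3 * v_3 = 7.2 * 6 = 43.2
Tr(T) = 4.48 + 0.33 + 43.2 = 48.01

48.01


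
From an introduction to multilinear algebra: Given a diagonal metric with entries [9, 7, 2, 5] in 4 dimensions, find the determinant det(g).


For a diagonal metric, the determinant is the product of diagonal entries.
Diagonal entries: 9, 7, 2, 5
det(g) = 9 * 7 * 2 * 5 = 630

630


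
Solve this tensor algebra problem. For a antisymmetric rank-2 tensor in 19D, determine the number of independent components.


A antisymmetric rank-2 tensor in d dimensions has d(d-1)/2 independent components.
d = 19
d(d-1)/2 = 19 * 18 / 2 = 342 / 2 = 171

171


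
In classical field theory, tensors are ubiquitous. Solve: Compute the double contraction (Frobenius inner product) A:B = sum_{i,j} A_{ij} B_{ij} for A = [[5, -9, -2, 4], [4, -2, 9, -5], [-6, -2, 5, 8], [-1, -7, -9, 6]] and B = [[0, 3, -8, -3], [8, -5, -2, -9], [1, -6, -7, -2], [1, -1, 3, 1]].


A:B = sum over all i,j of A_{ij} * B_{ij}.
Row 1: 5*0=0, -9*3=-27, -2*-8=16, 4*-3=-12 => row sum = -23
Row 2: 4*8=32, -2*-5=10, 9*-2=-18, -5*-9=45 => row sum = 69
Row 3: -6*1=-6, -2*-6=12, 5*-7=-35, 8*-2=-16 => row sum = -45
Row 4: -1*1=-1, -7*-1=7, -9*3=-27, 6*1=6 => row sum = -15
Total = -23 + 69 + -45 + -15 = -14

-14


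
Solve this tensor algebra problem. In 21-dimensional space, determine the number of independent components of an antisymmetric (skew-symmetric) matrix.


An antisymmetric rank-2 tensor satisfies A_{ij} = -A_{ji}, so diagonal entries are zero.
The independent components are the upper-triangular entries: C(n, 2) = n(n-1)/2.
n = 21
C(21, 2) = 21 * 20 / 2 = 420 / 2 = 210

210


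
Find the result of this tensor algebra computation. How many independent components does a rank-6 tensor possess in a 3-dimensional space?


The number of components of a rank-r tensor in d dimensions is d^r.
Here d = 3 and r = 6.
3^6 = 729

729


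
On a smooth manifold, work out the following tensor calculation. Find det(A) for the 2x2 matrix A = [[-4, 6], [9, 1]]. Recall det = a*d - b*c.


For a 2x2 matrix [[a, b], [c, d]], det = a*d - b*c.
a = -4, b = 6, c = 9, d = 1
a*d = -4 * 1 = -4
b*c = 6 * 9 = 54
det = -4 - 54 = -58

-58


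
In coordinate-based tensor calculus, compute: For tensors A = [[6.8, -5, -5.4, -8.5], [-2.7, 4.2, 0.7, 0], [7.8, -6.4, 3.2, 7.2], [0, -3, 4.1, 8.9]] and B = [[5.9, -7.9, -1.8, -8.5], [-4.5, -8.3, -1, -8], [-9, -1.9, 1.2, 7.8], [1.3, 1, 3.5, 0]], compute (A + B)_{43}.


Tensor addition is component-wise: (A + B)_{ij} = A_{ij} + B_{ij}.
A_{43} = 4.1
B_{43} = 3.5
(A + B)_{43} = 4.1 + 3.5 = 7.6

7.6


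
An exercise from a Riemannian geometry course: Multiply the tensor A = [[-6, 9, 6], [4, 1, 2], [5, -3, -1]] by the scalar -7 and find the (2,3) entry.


Scalar multiplication: (cA)_{ij} = c * A_{ij}.
c = -7
A_{23} = 2
(cA)_{23} = -7 * 2 = -14

-14


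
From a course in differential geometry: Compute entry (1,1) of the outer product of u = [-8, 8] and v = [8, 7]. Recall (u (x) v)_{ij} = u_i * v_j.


The outer product entry T_{ij} = u_i * v_j.
We need i=1, j=1.
u_1 = -8, v_1 = 8
T_{1,1} = -8 * 8 = -64

-64


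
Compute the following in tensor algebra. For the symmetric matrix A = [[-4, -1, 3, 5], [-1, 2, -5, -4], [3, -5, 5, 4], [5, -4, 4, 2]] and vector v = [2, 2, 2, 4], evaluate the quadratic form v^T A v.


First compute Av:
(Av)_1 = -4*2 + -1*2 + 3*2 + 5*4 = 16
(Av)_2 = -1*2 + 2*2 + -5*2 + -4*4 = -24
(Av)_3 = 3*2 + -5*2 + 5*2 + 4*4 = 22
(Av)_4 = 5*2 + -4*2 + 4*2 + 2*4 = 18
Av = [16, -24, 22, 18]
Then v^T (Av) = 2*16 + 2*-24 + 2*22 + 4*18
= 32 + -48 + 44 + 72 = 100

100


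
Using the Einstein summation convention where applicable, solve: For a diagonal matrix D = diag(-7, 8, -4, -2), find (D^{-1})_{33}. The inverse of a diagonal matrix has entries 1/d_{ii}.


For a diagonal matrix, the inverse has entries (D^{-1})_{ii} = 1/d_{ii}.
The diagonal entries are: d_{11} = -7, d_{22} = 8, d_{33} = -4, d_{44} = -2
We need (D^{-1})_{33} = 1/d_{33} = 1/-4 = -1/4

-1/4


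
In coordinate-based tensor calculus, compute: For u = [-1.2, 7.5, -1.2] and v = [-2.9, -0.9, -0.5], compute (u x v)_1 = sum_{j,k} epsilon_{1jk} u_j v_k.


(u x v)_1 = sum_{j,k} epsilon_{1jk} u_j v_k. Only permutations of (1,2,3) contribute; the two non-zero terms are:
eps_{123} u_2 v_3 = 1 * 7.5 * -0.5 = -3.75
eps_{132} u_3 v_2 = -1 * -1.2 * -0.9 = -1.08
(u x v)_1 = -4.83

-4.83


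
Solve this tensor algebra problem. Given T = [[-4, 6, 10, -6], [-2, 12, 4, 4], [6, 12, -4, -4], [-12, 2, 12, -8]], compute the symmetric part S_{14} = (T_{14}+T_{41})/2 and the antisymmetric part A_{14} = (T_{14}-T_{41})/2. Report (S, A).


T_{14} = -6
T_{41} = -12
S_{14} = (-6 + -12)/2 = -18/2 = -9
A_{14} = (-6 - -12)/2 = 6/2 = 3
Check: S + A = -9 + 3 = -6 = T_{14}.

(-9, 3)


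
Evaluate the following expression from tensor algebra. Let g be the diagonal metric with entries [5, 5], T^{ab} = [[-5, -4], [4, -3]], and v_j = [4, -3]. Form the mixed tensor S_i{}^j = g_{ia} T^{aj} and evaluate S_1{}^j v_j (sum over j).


Step 1: lower the first index. For a diagonal metric, g_{ia} T^{aj} = g_{ii} T^{ij} (no sum on i).
g_{11} = 5
S_1{}^1 = 5 * T^{11} = 5 * -5 = -25
S_1{}^2 = 5 * T^{12} = 5 * -4 = -20
Step 2: contract S_1{}^j with v_j.
S_1{}^1 * v_1 = -25 * 4 = -100
S_1{}^2 * v_2 = -20 * -3 = 60
Result = -100 + 60 = -40

-40


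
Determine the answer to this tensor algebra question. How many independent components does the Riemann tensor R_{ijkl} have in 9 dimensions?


The Riemann tensor in d dimensions has d^2(d^2 - 1)/12 independent components.
d = 9, so d^2 = 81
d^2 - 1 = 80
d^2(d^2 - 1) = 81 * 80 = 6480
Divide by 12: 6480 / 12 = 540

540


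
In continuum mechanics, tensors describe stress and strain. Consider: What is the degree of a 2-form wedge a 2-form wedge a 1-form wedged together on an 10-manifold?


The degree of a wedge product is the sum of the degrees of the individual forms.
Degrees: 2, 2, 1
Total degree = 2 + 2 + 1 = 5

5


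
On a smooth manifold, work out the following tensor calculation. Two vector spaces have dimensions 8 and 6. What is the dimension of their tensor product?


The dimension of a tensor product is the product of dimensions.
dim(V) = 8, dim(W) = 6
dim(V (x) W) = 8 * 6 = 48

48


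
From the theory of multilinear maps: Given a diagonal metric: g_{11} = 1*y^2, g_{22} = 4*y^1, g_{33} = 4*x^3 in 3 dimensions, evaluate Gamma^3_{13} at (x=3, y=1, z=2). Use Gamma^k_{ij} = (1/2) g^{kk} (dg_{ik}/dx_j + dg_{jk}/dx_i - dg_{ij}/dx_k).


For a diagonal metric, Gamma^k_{ij} = (1/2) g^{kk} (dg_{ik}/dx_j + dg_{jk}/dx_i - dg_{ij}/dx_k).
The metric is diagonal, so g_{ab} = 0 for a != b.
At the given point: g_{11} = 1, g_{22} = 4, g_{33} = 108
g^{33} = 1/108
dg_{13}/dx_3 = 0 (off-diagonal)
dg_{33}/dx_1 = dg_{33}/dx_1 = 108
dg_{13}/dx_3 = 0 (off-diagonal)
Numerator = 0 + 108 - 0 = 108
Gamma^3_{13} = 108 / (2 * 108) = 1/2

1/2


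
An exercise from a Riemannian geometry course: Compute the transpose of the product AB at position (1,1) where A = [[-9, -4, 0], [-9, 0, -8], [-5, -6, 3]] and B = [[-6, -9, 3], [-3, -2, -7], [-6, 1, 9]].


(AB)^T_{ij} = (AB)_{ji} = sum_k A_{jk} B_{ki}.
For i=1, j=1 we need (AB)_{11}:
A_{11} * B_{11} = -9 * -6 = 54
A_{12} * B_{21} = -4 * -3 = 12
A_{13} * B_{31} = 0 * -6 = 0
Sum = 54 + 12 + 0 = 66

66


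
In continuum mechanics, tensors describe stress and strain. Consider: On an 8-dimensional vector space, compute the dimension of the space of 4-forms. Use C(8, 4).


The dimension of the space of p-forms on an n-dimensional space is C(n, p).
n = 8, p = 4
C(8, 4) = 8! / (4! * 4!) = 70

70


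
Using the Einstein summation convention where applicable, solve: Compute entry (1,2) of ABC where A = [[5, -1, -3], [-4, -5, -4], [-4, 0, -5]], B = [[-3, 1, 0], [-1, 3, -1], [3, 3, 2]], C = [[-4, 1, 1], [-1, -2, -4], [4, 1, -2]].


(ABC)_{12} = sum_m (AB)_{1m} C_{m2}. First compute row 1 of AB.
(AB)_{11} = 5*-3 + -1*-1 + -3*3 = -23
(AB)_{12} = 5*1 + -1*3 + -3*3 = -7
(AB)_{13} = 5*0 + -1*-1 + -3*2 = -5
Now contract with column 2 of C:
(AB)_{11} * C_{12} = -23 * 1 = -23
(AB)_{12} * C_{22} = -7 * -2 = 14
(AB)_{13} * C_{32} = -5 * 1 = -5
(ABC)_{12} = -23 + 14 + -5 = -14

-14


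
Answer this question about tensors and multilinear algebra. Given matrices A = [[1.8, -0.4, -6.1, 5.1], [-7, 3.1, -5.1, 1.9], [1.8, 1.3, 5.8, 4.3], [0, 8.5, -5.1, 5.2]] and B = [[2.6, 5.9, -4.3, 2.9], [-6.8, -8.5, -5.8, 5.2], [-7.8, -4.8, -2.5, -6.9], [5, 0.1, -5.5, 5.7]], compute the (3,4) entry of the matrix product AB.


(AB)_{ij} = sum_k A_{ik} B_{kj}.
For i=3, j=4:
A_{31} * B_{14} = 1.8 * 2.9 = 5.22
A_{32} * B_{24} = 1.3 * 5.2 = 6.76
A_{33} * B_{34} = 5.8 * -6.9 = -40.02
A_{34} * B_{44} = 4.3 * 5.7 = 24.51
Sum = 5.22 + 6.76 + -40.02 + 24.51 = -3.53

-3.53


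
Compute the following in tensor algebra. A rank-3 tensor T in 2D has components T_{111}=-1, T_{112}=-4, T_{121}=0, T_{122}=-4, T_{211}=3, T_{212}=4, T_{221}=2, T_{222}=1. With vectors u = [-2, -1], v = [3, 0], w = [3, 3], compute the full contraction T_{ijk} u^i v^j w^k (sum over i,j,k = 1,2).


S = sum over i,j,k of T_{ijk} u_i v_j w_k. Expanding all 8 terms:
T_{111}*u_1*v_1*w_1 = -1*-2*3*3 = 18  (running total: 18)
T_{112}*u_1*v_1*w_2 = -4*-2*3*3 = 72  (running total: 90)
T_{121}*u_1*v_2*w_1 = 0*-2*0*3 = 0  (running total: 90)
T_{122}*u_1*v_2*w_2 = -4*-2*0*3 = 0  (running total: 90)
T_{211}*u_2*v_1*w_1 = 3*-1*3*3 = -27  (running total: 63)
T_{212}*u_2*v_1*w_2 = 4*-1*3*3 = -36  (running total: 27)
T_{221}*u_2*v_2*w_1 = 2*-1*0*3 = 0  (running total: 27)
T_{222}*u_2*v_2*w_2 = 1*-1*0*3 = 0  (running total: 27)
S = 27

27


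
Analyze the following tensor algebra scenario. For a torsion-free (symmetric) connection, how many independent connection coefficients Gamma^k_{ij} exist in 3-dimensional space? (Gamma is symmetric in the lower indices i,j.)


Christoffel symbols Gamma^k_{ij} are symmetric in i,j, so there are d * d(d+1)/2 independent symbols.
d = 3
d(d+1)/2 = 3 * 4 / 2 = 6
Total = 3 * 6 = 18

18


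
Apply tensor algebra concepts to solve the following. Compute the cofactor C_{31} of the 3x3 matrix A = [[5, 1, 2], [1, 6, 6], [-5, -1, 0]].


To find cofactor C_{31}, delete row 3 and column 1.
The resulting 2x2 submatrix is: [[1, 2], [6, 6]]
Minor M_{31} = 1*6 - 2*6
  = 6 - 12 = -6
Sign = (-1)^(3+1) = (-1)^4 = 1
Cofactor C_{31} = 1 * -6 = -6

-6


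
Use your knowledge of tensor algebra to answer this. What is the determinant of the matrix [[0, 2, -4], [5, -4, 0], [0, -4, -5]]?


Expanding along the first row, det(A) = a11*M_11 - a12*M_12 + a13*M_13, where M_1j is the (1,j) minor.
Minor M_11 = -4*-5 - 0*-4 = 20
Minor M_12 = 5*-5 - 0*0 = -25
Minor M_13 = 5*-4 - -4*0 = -20
det = 0*(20) - 2*(-25) + -4*(-20)
    = 0 - -50 + 80
    = 130

130


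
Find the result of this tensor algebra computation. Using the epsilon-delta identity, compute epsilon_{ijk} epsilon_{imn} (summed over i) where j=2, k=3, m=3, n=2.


Using the identity: epsilon_{ijk} epsilon_{imn} = delta_{jm} delta_{kn} - delta_{jn} delta_{km}.
delta_{23} = 0
delta_{32} = 0
delta_{22} = 1
delta_{33} = 1
Result = 0 * 0 - 1 * 1 = 0 - 1 = -1

-1


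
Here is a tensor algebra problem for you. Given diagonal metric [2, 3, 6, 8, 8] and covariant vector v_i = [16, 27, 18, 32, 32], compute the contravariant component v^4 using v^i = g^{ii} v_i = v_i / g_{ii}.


To raise an index with a diagonal metric: v^i = v_i / g_{ii}.
For index 4: v_4 = 32, g_{44} = 8
v^4 = 32 / 8 = 4

4


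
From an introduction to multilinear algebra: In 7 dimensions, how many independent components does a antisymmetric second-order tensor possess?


A antisymmetric rank-2 tensor in d dimensions has d(d-1)/2 independent components.
d = 7
d(d-1)/2 = 7 * 6 / 2 = 42 / 2 = 21

21


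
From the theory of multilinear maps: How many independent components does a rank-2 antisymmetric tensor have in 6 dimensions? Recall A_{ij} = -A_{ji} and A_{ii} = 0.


An antisymmetric rank-2 tensor satisfies A_{ij} = -A_{ji}, so diagonal entries are zero.
The independent components are the upper-triangular entries: C(n, 2) = n(n-1)/2.
n = 6
C(6, 2) = 6 * 5 / 2 = 30 / 2 = 15

15


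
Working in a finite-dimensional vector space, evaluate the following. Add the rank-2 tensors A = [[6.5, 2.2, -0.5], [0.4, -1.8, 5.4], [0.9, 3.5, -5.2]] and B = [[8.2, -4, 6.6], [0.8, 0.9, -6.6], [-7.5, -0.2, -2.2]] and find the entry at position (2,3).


Tensor addition is component-wise: (A + B)_{ij} = A_{ij} + B_{ij}.
A_{23} = 5.4
B_{23} = -6.6
(A + B)_{23} = 5.4 + -6.6 = -1.2

-1.2


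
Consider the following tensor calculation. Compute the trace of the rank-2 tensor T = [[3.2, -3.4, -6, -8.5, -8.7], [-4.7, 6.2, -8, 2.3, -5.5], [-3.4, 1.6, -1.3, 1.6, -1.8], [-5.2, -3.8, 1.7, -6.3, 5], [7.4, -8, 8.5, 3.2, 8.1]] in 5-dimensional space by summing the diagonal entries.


The contraction (trace) of a rank-2 tensor is the sum of its diagonal elements.
Diagonal entries: A[1,1] = 3.2, A[2,2] = 6.2, A[3,3] = -1.3, A[4,4] = -6.3, A[5,5] = 8.1
Tr(A) = 3.2 + 6.2 + -1.3 + -6.3 + 8.1 = 9.9

9.9


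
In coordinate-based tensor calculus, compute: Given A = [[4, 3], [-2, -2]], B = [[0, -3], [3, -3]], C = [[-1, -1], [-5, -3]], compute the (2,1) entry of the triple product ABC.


(ABC)_{21} = sum_m (AB)_{2m} C_{m1}. First compute row 2 of AB.
(AB)_{21} = -2*0 + -2*3 = -6
(AB)_{22} = -2*-3 + -2*-3 = 12
Now contract with column 1 of C:
(AB)_{21} * C_{11} = -6 * -1 = 6
(AB)_{22} * C_{21} = 12 * -5 = -60
(ABC)_{21} = 6 + -60 = -54

-54


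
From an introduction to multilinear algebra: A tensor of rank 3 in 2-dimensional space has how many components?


The number of components of a rank-r tensor in d dimensions is d^r.
Here d = 2 and r = 3.
2^3 = 8

8


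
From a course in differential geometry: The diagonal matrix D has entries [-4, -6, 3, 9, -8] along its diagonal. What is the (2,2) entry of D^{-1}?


For a diagonal matrix, the inverse has entries (D^{-1})_{ii} = 1/d_{ii}.
The diagonal entries are: d_{11} = -4, d_{22} = -6, d_{33} = 3, d_{44} = 9, d_{55} = -8
We need (D^{-1})_{22} = 1/d_{22} = 1/-6 = -1/6

-1/6


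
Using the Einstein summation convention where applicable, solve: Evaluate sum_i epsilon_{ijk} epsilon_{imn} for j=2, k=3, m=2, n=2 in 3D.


Using the identity: epsilon_{ijk} epsilon_{imn} = delta_{jm} delta_{kn} - delta_{jn} delta_{km}.
delta_{22} = 1
delta_{32} = 0
delta_{22} = 1
delta_{32} = 0
Result = 1 * 0 - 1 * 0 = 0 - 0 = 0

0


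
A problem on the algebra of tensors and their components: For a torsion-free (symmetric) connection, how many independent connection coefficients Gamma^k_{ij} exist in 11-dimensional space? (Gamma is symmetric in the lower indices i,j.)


Christoffel symbols Gamma^k_{ij} are symmetric in i,j, so there are d * d(d+1)/2 independent symbols.
d = 11
d(d+1)/2 = 11 * 12 / 2 = 66
Total = 11 * 66 = 726

726


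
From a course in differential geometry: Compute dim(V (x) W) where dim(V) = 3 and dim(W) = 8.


The dimension of a tensor product is the product of dimensions.
dim(V) = 3, dim(W) = 8
dim(V (x) W) = 3 * 8 = 24

24


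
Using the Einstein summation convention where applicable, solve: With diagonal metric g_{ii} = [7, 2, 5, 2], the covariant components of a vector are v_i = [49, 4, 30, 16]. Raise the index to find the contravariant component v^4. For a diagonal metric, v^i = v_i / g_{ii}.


To raise an index with a diagonal metric: v^i = v_i / g_{ii}.
For index 4: v_4 = 16, g_{44} = 2
v^4 = 16 / 2 = 8

8


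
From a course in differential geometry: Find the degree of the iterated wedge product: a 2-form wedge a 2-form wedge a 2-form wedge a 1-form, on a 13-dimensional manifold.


The degree of a wedge product is the sum of the degrees of the individual forms.
Degrees: 2, 2, 2, 1
Total degree = 2 + 2 + 2 + 1 = 7

7


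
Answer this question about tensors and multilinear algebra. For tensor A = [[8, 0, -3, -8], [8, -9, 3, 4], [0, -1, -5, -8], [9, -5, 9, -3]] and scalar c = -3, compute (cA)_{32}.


Scalar multiplication: (cA)_{ij} = c * A_{ij}.
c = -3
A_{32} = -1
(cA)_{32} = -3 * -1 = 3

3


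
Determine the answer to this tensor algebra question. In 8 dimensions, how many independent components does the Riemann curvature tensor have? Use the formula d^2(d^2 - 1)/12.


The Riemann tensor in d dimensions has d^2(d^2 - 1)/12 independent components.
d = 8, so d^2 = 64
d^2 - 1 = 63
d^2(d^2 - 1) = 64 * 63 = 4032
Divide by 12: 4032 / 12 = 336

336


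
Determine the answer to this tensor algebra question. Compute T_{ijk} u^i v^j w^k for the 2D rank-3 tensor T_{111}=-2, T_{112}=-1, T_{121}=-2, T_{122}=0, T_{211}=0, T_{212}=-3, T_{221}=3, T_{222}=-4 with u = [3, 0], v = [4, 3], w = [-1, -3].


S = sum over i,j,k of T_{ijk} u_i v_j w_k. Expanding all 8 terms:
T_{111}*u_1*v_1*w_1 = -2*3*4*-1 = 24  (running total: 24)
T_{112}*u_1*v_1*w_2 = -1*3*4*-3 = 36  (running total: 60)
T_{121}*u_1*v_2*w_1 = -2*3*3*-1 = 18  (running total: 78)
T_{122}*u_1*v_2*w_2 = 0*3*3*-3 = 0  (running total: 78)
T_{211}*u_2*v_1*w_1 = 0*0*4*-1 = 0  (running total: 78)
T_{212}*u_2*v_1*w_2 = -3*0*4*-3 = 0  (running total: 78)
T_{221}*u_2*v_2*w_1 = 3*0*3*-1 = 0  (running total: 78)
T_{222}*u_2*v_2*w_2 = -4*0*3*-3 = 0  (running total: 78)
S = 78

78


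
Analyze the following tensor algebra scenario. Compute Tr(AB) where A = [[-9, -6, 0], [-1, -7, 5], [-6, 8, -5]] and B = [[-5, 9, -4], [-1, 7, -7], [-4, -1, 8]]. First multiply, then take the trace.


Tr(AB) = sum_i (AB)_{ii} where (AB)_{ii} = sum_k A_{ik} B_{ki}.
(AB)_{11} = -9*-5 + -6*-1 + 0*-4 = 51
(AB)_{22} = -1*9 + -7*7 + 5*-1 = -63
(AB)_{33} = -6*-4 + 8*-7 + -5*8 = -72
Tr(AB) = 51 + -63 + -72 = -84

-84


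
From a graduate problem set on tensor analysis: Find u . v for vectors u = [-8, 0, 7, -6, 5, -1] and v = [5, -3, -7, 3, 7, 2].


The inner product u . v = sum of u_i * v_i.
Term-by-term: -8 * 5, 0 * -3, 7 * -7, -6 * 3, 5 * 7, -1 * 2
Products: -40, 0, -49, -18, 35, -2
Sum = -40 + 0 + -49 + -18 + 35 + -2 = -74

-74


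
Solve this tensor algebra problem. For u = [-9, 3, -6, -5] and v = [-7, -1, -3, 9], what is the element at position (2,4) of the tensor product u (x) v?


The outer product entry T_{ij} = u_i * v_j.
We need i=2, j=4.
u_2 = 3, v_4 = 9
T_{2,4} = 3 * 9 = 27

27


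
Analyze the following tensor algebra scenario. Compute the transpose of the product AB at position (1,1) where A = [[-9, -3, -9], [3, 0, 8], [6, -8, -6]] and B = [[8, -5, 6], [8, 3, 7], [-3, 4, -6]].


(AB)^T_{ij} = (AB)_{ji} = sum_k A_{jk} B_{ki}.
For i=1, j=1 we need (AB)_{11}:
A_{11} * B_{11} = -9 * 8 = -72
A_{12} * B_{21} = -3 * 8 = -24
A_{13} * B_{31} = -9 * -3 = 27
Sum = -72 + -24 + 27 = -69

-69


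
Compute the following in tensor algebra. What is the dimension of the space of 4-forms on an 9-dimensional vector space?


The dimension of the space of p-forms on an n-dimensional space is C(n, p).
n = 9, p = 4
C(9, 4) = 9! / (4! * 5!) = 126

126


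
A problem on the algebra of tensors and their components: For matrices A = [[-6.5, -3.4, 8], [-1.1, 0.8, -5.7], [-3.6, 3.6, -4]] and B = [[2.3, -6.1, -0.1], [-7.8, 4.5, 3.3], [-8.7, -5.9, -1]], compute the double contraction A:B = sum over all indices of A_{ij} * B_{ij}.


A:B = sum over all i,j of A_{ij} * B_{ij}.
Row 1: -6.5*2.3=-14.95, -3.4*-6.1=20.74, 8*-0.1=-0.8 => row sum = 4.99
Row 2: -1.1*-7.8=8.58, 0.8*4.5=3.6, -5.7*3.3=-18.81 => row sum = -6.63
Row 3: -3.6*-8.7=31.32, 3.6*-5.9=-21.24, -4*-1=4 => row sum = 14.08
Total = 4.99 + -6.63 + 14.08 = 12.44

12.44


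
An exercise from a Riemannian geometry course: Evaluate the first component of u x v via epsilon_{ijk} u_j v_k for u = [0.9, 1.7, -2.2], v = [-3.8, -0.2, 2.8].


(u x v)_1 = sum_{j,k} epsilon_{1jk} u_j v_k. Only permutations of (1,2,3) contribute; the two non-zero terms are:
eps_{123} u_2 v_3 = 1 * 1.7 * 2.8 = 4.76
eps_{132} u_3 v_2 = -1 * -2.2 * -0.2 = -0.44
(u x v)_1 = 4.32

4.32


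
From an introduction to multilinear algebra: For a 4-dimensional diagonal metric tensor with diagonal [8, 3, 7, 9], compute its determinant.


For a diagonal metric, the determinant is the product of diagonal entries.
Diagonal entries: 8, 3, 7, 9
det(g) = 8 * 3 * 7 * 9 = 1512

1512


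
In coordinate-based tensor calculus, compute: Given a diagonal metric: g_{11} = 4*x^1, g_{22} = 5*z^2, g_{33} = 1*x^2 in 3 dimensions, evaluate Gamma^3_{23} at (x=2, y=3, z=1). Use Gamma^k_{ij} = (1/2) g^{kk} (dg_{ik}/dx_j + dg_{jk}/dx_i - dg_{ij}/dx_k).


For a diagonal metric, Gamma^k_{ij} = (1/2) g^{kk} (dg_{ik}/dx_j + dg_{jk}/dx_i - dg_{ij}/dx_k).
The metric is diagonal, so g_{ab} = 0 for a != b.
At the given point: g_{11} = 8, g_{22} = 5, g_{33} = 4
g^{33} = 1/4
dg_{23}/dx_3 = 0 (off-diagonal)
dg_{33}/dx_2 = dg_{33}/dx_2 = 0
dg_{23}/dx_3 = 0 (off-diagonal)
Numerator = 0 + 0 - 0 = 0
Gamma^3_{23} = 0 / (2 * 4) = 0

0


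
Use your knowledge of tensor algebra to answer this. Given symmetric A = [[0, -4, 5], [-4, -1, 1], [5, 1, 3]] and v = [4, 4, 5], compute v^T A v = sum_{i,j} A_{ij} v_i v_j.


First compute Av:
(Av)_1 = 0*4 + -4*4 + 5*5 = 9
(Av)_2 = -4*4 + -1*4 + 1*5 = -15
(Av)_3 = 5*4 + 1*4 + 3*5 = 39
Av = [9, -15, 39]
Then v^T (Av) = 4*9 + 4*-15 + 5*39
= 36 + -60 + 195 = 171

171


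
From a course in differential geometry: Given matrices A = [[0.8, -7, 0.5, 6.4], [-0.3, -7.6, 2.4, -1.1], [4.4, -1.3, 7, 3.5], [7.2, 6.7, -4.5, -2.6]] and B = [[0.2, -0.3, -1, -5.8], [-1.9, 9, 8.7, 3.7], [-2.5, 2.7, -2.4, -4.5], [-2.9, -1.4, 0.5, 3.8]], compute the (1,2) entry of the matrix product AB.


(AB)_{ij} = sum_k A_{ik} B_{kj}.
For i=1, j=2:
A_{11} * B_{12} = 0.8 * -0.3 = -0.24
A_{12} * B_{22} = -7 * 9 = -63
A_{13} * B_{32} = 0.5 * 2.7 = 1.35
A_{14} * B_{42} = 6.4 * -1.4 = -8.96
Sum = -0.24 + -63 + 1.35 + -8.96 = -70.85

-70.85


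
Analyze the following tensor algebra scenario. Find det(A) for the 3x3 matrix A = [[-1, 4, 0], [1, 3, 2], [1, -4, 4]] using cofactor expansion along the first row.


Expanding along the first row, det(A) = a11*M_11 - a12*M_12 + a13*M_13, where M_1j is the (1,j) minor.
Minor M_11 = 3*4 - 2*-4 = 20
Minor M_12 = 1*4 - 2*1 = 2
Minor M_13 = 1*-4 - 3*1 = -7
det = -1*(20) - 4*(2) + 0*(-7)
    = -20 - 8 + 0
    = -28

-28


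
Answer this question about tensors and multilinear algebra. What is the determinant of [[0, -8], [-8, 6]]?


For a 2x2 matrix [[a, b], [c, d]], det = a*d - b*c.
a = 0, b = -8, c = -8, d = 6
a*d = 0 * 6 = 0
b*c = -8 * -8 = 64
det = 0 - 64 = -64

-64


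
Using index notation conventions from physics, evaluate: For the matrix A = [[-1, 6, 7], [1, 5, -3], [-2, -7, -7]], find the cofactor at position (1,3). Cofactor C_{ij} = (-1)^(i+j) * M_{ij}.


To find cofactor C_{13}, delete row 1 and column 3.
The resulting 2x2 submatrix is: [[1, 5], [-2, -7]]
Minor M_{13} = 1*-7 - 5*-2
  = -7 - -10 = 3
Sign = (-1)^(1+3) = (-1)^4 = 1
Cofactor C_{13} = 1 * 3 = 3

3


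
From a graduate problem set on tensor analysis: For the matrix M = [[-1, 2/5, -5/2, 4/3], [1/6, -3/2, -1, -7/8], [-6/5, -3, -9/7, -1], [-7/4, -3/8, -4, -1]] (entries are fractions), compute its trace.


The trace is the sum of diagonal entries.
Diagonal: M[1,1] = -1, M[2,2] = -3/2, M[3,3] = -9/7, M[4,4] = -1
Tr(M) = -1 + -3/2 + -9/7 + -1
Computing step by step:
After adding M[1,1]: -1
After adding M[2,2]: -5/2
After adding M[3,3]: -53/14
After adding M[4,4]: -67/14
Tr(M) = -67/14

-67/14


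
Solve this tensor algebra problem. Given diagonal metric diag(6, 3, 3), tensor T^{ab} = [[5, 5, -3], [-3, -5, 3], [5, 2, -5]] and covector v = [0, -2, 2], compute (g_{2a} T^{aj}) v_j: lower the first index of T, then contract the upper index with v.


Step 1: lower the first index. For a diagonal metric, g_{ia} T^{aj} = g_{ii} T^{ij} (no sum on i).
g_{22} = 3
S_2{}^1 = 3 * T^{21} = 3 * -3 = -9
S_2{}^2 = 3 * T^{22} = 3 * -5 = -15
S_2{}^3 = 3 * T^{23} = 3 * 3 = 9
Step 2: contract S_2{}^j with v_j.
S_2{}^1 * v_1 = -9 * 0 = 0
S_2{}^2 * v_2 = -15 * -2 = 30
S_2{}^3 * v_3 = 9 * 2 = 18
Result = 0 + 30 + 18 = 48

48


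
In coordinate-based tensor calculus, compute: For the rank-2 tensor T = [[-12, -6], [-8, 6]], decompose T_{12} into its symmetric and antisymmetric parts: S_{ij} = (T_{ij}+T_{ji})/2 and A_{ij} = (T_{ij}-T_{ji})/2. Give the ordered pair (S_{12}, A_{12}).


T_{12} = -6
T_{21} = -8
S_{12} = (-6 + -8)/2 = -14/2 = -7
A_{12} = (-6 - -8)/2 = 2/2 = 1
Check: S + A = -7 + 1 = -6 = T_{12}.

(-7, 1)


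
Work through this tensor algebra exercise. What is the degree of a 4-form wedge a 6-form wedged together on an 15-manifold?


The degree of a wedge product is the sum of the degrees of the individual forms.
Degrees: 4, 6
Total degree = 4 + 6 = 10

10


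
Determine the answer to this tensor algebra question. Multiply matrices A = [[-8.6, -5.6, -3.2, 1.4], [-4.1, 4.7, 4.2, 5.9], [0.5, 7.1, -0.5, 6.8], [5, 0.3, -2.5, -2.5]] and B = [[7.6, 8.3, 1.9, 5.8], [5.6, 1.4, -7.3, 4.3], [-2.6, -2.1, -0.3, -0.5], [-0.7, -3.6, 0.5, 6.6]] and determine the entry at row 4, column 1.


(AB)_{ij} = sum_k A_{ik} B_{kj}.
For i=4, j=1:
A_{41} * B_{11} = 5 * 7.6 = 38
A_{42} * B_{21} = 0.3 * 5.6 = 1.68
A_{43} * B_{31} = -2.5 * -2.6 = 6.5
A_{44} * B_{41} = -2.5 * -0.7 = 1.75
Sum = 38 + 1.68 + 6.5 + 1.75 = 47.93

47.93


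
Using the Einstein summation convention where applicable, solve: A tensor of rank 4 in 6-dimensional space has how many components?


The number of components of a rank-r tensor in d dimensions is d^r.
Here d = 6 and r = 4.
6^4 = 1296

1296


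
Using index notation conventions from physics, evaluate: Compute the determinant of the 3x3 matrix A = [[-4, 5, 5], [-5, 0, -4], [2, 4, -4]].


Expanding along the first row, det(A) = a11*M_11 - a12*M_12 + a13*M_13, where M_1j is the (1,j) minor.
Minor M_11 = 0*-4 - -4*4 = 16
Minor M_12 = -5*-4 - -4*2 = 28
Minor M_13 = -5*4 - 0*2 = -20
det = -4*(16) - 5*(28) + 5*(-20)
    = -64 - 140 + -100
    = -304

-304


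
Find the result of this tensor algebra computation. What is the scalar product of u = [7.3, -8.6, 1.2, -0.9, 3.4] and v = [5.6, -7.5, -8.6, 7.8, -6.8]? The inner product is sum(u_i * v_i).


The inner product u . v = sum of u_i * v_i.
Term-by-term: 7.3 * 5.6, -8.6 * -7.5, 1.2 * -8.6, -0.9 * 7.8, 3.4 * -6.8
Products: 40.88, 64.5, -10.32, -7.02, -23.12
Sum = 40.88 + 64.5 + -10.32 + -7.02 + -23.12 = 64.92

64.92


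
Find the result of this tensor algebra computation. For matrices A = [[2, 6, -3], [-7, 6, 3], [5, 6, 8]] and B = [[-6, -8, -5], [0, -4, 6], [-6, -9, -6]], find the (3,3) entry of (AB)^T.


(AB)^T_{ij} = (AB)_{ji} = sum_k A_{jk} B_{ki}.
For i=3, j=3 we need (AB)_{33}:
A_{31} * B_{13} = 5 * -5 = -25
A_{32} * B_{23} = 6 * 6 = 36
A_{33} * B_{33} = 8 * -6 = -48
Sum = -25 + 36 + -48 = -37

-37


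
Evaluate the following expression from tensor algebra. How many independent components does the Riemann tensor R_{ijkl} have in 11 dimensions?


The Riemann tensor in d dimensions has d^2(d^2 - 1)/12 independent components.
d = 11, so d^2 = 121
d^2 - 1 = 120
d^2(d^2 - 1) = 121 * 120 = 14520
Divide by 12: 14520 / 12 = 1210

1210


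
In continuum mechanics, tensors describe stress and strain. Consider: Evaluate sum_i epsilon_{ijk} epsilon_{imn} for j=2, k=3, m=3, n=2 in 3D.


Using the identity: epsilon_{ijk} epsilon_{imn} = delta_{jm} delta_{kn} - delta_{jn} delta_{km}.
delta_{23} = 0
delta_{32} = 0
delta_{22} = 1
delta_{33} = 1
Result = 0 * 0 - 1 * 1 = 0 - 1 = -1

-1


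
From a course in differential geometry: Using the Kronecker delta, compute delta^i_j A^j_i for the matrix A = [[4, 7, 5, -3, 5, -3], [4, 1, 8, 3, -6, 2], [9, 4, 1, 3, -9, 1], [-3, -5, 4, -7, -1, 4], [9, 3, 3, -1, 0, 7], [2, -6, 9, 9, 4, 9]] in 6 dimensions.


The contraction (trace) of a rank-2 tensor is the sum of its diagonal elements.
Diagonal entries: A[1,1] = 4, A[2,2] = 1, A[3,3] = 1, A[4,4] = -7, A[5,5] = 0, A[6,6] = 9
Tr(A) = 4 + 1 + 1 + -7 + 0 + 9 = 8

8


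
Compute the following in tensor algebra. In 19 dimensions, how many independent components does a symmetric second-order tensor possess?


A symmetric rank-2 tensor in d dimensions has d(d+1)/2 independent components.
d = 19
d(d+1)/2 = 19 * 20 / 2 = 380 / 2 = 190

190


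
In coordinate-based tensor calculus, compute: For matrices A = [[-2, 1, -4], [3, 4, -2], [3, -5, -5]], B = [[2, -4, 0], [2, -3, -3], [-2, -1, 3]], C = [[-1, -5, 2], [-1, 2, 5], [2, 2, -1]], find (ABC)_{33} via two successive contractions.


(ABC)_{33} = sum_m (AB)_{3m} C_{m3}. First compute row 3 of AB.
(AB)_{31} = 3*2 + -5*2 + -5*-2 = 6
(AB)_{32} = 3*-4 + -5*-3 + -5*-1 = 8
(AB)_{33} = 3*0 + -5*-3 + -5*3 = 0
Now contract with column 3 of C:
(AB)_{31} * C_{13} = 6 * 2 = 12
(AB)_{32} * C_{23} = 8 * 5 = 40
(AB)_{33} * C_{33} = 0 * -1 = 0
(ABC)_{33} = 12 + 40 + 0 = 52

52


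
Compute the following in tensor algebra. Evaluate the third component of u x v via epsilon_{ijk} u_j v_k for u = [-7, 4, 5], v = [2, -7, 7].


(u x v)_3 = sum_{j,k} epsilon_{3jk} u_j v_k. Only permutations of (1,2,3) contribute; the two non-zero terms are:
eps_{312} u_1 v_2 = 1 * -7 * -7 = 49
eps_{321} u_2 v_1 = -1 * 4 * 2 = -8
(u x v)_3 = 41

41


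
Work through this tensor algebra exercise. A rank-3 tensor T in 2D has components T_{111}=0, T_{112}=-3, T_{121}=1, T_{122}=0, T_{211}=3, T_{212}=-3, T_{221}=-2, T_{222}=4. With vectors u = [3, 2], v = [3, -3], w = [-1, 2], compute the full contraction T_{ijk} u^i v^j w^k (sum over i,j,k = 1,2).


S = sum over i,j,k of T_{ijk} u_i v_j w_k. Expanding all 8 terms:
T_{111}*u_1*v_1*w_1 = 0*3*3*-1 = 0  (running total: 0)
T_{112}*u_1*v_1*w_2 = -3*3*3*2 = -54  (running total: -54)
T_{121}*u_1*v_2*w_1 = 1*3*-3*-1 = 9  (running total: -45)
T_{122}*u_1*v_2*w_2 = 0*3*-3*2 = 0  (running total: -45)
T_{211}*u_2*v_1*w_1 = 3*2*3*-1 = -18  (running total: -63)
T_{212}*u_2*v_1*w_2 = -3*2*3*2 = -36  (running total: -99)
T_{221}*u_2*v_2*w_1 = -2*2*-3*-1 = -12  (running total: -111)
T_{222}*u_2*v_2*w_2 = 4*2*-3*2 = -48  (running total: -159)
S = -159

-159


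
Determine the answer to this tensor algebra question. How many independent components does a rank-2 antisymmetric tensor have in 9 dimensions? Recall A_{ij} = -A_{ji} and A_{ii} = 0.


An antisymmetric rank-2 tensor satisfies A_{ij} = -A_{ji}, so diagonal entries are zero.
The independent components are the upper-triangular entries: C(n, 2) = n(n-1)/2.
n = 9
C(9, 2) = 9 * 8 / 2 = 72 / 2 = 36

36
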